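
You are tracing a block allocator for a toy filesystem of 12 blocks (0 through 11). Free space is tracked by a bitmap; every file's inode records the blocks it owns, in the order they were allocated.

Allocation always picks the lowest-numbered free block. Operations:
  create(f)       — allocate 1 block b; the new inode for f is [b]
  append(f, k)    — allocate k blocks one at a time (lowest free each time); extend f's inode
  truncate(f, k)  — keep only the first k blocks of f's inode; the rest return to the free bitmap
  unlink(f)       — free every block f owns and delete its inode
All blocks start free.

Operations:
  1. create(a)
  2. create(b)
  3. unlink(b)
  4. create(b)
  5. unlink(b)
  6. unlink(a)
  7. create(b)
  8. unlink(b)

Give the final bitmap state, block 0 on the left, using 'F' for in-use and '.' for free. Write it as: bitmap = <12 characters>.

bitmap = ............

  1. create(a)  ⇒  F...........  {a→[0]}
  2. create(b)  ⇒  FF..........  {a→[0]; b→[1]}
  3. unlink(b)  ⇒  F...........  {a→[0]}
  4. create(b)  ⇒  FF..........  {a→[0]; b→[1]}
  5. unlink(b)  ⇒  F...........  {a→[0]}
  6. unlink(a)  ⇒  ............  {}
  7. create(b)  ⇒  F...........  {b→[0]}
  8. unlink(b)  ⇒  ............  {}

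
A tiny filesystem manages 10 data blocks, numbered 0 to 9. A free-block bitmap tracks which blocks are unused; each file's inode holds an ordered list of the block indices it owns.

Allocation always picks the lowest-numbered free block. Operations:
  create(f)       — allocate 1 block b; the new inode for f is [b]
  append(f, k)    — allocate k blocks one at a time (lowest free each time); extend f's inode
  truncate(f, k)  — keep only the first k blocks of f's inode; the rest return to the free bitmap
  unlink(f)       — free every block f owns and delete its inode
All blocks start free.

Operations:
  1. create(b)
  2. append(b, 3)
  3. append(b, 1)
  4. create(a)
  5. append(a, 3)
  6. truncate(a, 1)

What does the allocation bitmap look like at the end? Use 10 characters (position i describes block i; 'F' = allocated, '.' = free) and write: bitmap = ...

bitmap = FFFFFF....

create(b): bitmap=F......... | b=[0]
append(b, 3): bitmap=FFFF...... | b=[0, 1, 2, 3]
append(b, 1): bitmap=FFFFF..... | b=[0, 1, 2, 3, 4]
create(a): bitmap=FFFFFF.... | a=[5] b=[0, 1, 2, 3, 4]
append(a, 3): bitmap=FFFFFFFFF. | a=[5, 6, 7, 8] b=[0, 1, 2, 3, 4]
truncate(a, 1): bitmap=FFFFFF.... | a=[5] b=[0, 1, 2, 3, 4]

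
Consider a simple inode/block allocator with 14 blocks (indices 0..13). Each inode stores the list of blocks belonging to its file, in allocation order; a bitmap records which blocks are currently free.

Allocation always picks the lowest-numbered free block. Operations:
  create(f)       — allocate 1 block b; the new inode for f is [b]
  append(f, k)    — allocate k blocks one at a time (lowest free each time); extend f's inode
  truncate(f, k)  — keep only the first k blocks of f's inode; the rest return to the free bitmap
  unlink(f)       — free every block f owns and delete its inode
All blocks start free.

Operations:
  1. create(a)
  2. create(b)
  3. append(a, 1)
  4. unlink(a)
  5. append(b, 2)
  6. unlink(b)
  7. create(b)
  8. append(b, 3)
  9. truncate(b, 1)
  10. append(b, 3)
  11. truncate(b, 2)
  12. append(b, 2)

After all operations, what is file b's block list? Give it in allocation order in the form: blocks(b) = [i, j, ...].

  1. create(a)  ⇒  F.............  {a→[0]}
  2. create(b)  ⇒  FF............  {a→[0]; b→[1]}
  3. append(a, 1)  ⇒  FFF...........  {a→[0, 2]; b→[1]}
  4. unlink(a)  ⇒  .F............  {b→[1]}
  5. append(b, 2)  ⇒  FFF...........  {b→[1, 0, 2]}
  6. unlink(b)  ⇒  ..............  {}
  7. create(b)  ⇒  F.............  {b→[0]}
  8. append(b, 3)  ⇒  FFFF..........  {b→[0, 1, 2, 3]}
  9. truncate(b, 1)  ⇒  F.............  {b→[0]}
  10. append(b, 3)  ⇒  FFFF..........  {b→[0, 1, 2, 3]}
  11. truncate(b, 2)  ⇒  FF............  {b→[0, 1]}
  12. append(b, 2)  ⇒  FFFF..........  {b→[0, 1, 2, 3]}

blocks(b) = [0, 1, 2, 3]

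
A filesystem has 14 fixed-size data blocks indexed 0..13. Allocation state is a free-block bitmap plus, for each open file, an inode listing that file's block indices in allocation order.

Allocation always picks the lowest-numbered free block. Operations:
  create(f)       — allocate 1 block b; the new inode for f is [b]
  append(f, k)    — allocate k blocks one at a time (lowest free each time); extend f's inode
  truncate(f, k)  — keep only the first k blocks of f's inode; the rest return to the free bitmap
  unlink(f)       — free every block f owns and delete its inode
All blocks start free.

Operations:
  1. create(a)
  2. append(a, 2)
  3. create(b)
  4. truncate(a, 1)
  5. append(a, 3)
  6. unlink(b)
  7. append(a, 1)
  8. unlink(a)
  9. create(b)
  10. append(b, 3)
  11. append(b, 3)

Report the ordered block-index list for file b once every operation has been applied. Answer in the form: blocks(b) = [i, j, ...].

blocks(b) = [0, 1, 2, 3, 4, 5, 6]

after create(a) → a:[0]  free=[F.............]
after append(a, 2) → a:[0, 1, 2]  free=[FFF...........]
after create(b) → a:[0, 1, 2], b:[3]  free=[FFFF..........]
after truncate(a, 1) → a:[0], b:[3]  free=[F..F..........]
after append(a, 3) → a:[0, 1, 2, 4], b:[3]  free=[FFFFF.........]
after unlink(b) → a:[0, 1, 2, 4]  free=[FFF.F.........]
after append(a, 1) → a:[0, 1, 2, 4, 3]  free=[FFFFF.........]
after unlink(a) →   free=[..............]
after create(b) → b:[0]  free=[F.............]
after append(b, 3) → b:[0, 1, 2, 3]  free=[FFFF..........]
after append(b, 3) → b:[0, 1, 2, 3, 4, 5, 6]  free=[FFFFFFF.......]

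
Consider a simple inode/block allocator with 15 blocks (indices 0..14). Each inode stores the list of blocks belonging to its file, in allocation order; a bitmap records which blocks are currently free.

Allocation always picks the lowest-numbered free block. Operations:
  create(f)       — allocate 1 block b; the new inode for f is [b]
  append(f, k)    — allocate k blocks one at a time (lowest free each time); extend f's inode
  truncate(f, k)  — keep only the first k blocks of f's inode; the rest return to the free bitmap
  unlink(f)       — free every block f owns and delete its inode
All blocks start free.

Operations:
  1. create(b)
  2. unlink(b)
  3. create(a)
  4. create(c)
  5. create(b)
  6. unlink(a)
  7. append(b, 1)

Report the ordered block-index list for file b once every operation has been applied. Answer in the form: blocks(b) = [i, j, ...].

blocks(b) = [2, 0]

[1] create(b) — b=0 (map F..............)
[2] unlink(b) —  (map ...............)
[3] create(a) — a=0 (map F..............)
[4] create(c) — a=0 c=1 (map FF.............)
[5] create(b) — a=0 b=2 c=1 (map FFF............)
[6] unlink(a) — b=2 c=1 (map .FF............)
[7] append(b, 1) — b=2,0 c=1 (map FFF............)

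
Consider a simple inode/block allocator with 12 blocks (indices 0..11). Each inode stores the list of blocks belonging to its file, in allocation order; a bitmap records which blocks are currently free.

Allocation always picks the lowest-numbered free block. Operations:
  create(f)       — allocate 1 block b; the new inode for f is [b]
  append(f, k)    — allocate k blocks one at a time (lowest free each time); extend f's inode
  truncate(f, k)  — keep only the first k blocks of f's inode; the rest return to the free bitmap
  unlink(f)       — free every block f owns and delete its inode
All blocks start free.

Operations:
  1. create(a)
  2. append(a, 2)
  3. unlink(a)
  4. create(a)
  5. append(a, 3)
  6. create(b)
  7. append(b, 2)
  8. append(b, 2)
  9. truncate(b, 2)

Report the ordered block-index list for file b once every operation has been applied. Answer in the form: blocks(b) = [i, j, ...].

blocks(b) = [4, 5]

  1. create(a)  ⇒  F...........  {a→[0]}
  2. append(a, 2)  ⇒  FFF.........  {a→[0, 1, 2]}
  3. unlink(a)  ⇒  ............  {}
  4. create(a)  ⇒  F...........  {a→[0]}
  5. append(a, 3)  ⇒  FFFF........  {a→[0, 1, 2, 3]}
  6. create(b)  ⇒  FFFFF.......  {a→[0, 1, 2, 3]; b→[4]}
  7. append(b, 2)  ⇒  FFFFFFF.....  {a→[0, 1, 2, 3]; b→[4, 5, 6]}
  8. append(b, 2)  ⇒  FFFFFFFFF...  {a→[0, 1, 2, 3]; b→[4, 5, 6, 7, 8]}
  9. truncate(b, 2)  ⇒  FFFFFF......  {a→[0, 1, 2, 3]; b→[4, 5]}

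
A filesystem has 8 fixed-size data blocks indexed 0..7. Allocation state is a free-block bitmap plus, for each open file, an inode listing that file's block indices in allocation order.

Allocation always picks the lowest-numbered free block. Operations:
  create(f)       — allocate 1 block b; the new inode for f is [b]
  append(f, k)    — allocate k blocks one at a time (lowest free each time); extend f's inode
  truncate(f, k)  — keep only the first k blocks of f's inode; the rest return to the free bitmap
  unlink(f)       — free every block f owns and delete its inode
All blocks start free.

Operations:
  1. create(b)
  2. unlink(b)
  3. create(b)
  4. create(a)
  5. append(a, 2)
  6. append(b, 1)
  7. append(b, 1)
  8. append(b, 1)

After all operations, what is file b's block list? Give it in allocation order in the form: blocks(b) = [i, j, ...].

after create(b) → b:[0]  free=[F.......]
after unlink(b) →   free=[........]
after create(b) → b:[0]  free=[F.......]
after create(a) → a:[1], b:[0]  free=[FF......]
after append(a, 2) → a:[1, 2, 3], b:[0]  free=[FFFF....]
after append(b, 1) → a:[1, 2, 3], b:[0, 4]  free=[FFFFF...]
after append(b, 1) → a:[1, 2, 3], b:[0, 4, 5]  free=[FFFFFF..]
after append(b, 1) → a:[1, 2, 3], b:[0, 4, 5, 6]  free=[FFFFFFF.]

blocks(b) = [0, 4, 5, 6]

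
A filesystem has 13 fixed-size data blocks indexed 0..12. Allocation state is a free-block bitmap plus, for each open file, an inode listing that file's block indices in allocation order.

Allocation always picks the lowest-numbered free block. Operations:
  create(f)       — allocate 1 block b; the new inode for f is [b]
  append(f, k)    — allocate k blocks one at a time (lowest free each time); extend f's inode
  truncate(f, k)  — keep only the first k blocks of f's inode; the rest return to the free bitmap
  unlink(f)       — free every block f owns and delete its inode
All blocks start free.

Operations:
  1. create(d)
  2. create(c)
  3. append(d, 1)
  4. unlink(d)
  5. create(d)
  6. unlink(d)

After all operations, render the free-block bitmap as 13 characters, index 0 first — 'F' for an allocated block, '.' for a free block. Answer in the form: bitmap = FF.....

bitmap = .F...........

  1. create(d)  ⇒  F............  {d→[0]}
  2. create(c)  ⇒  FF...........  {c→[1]; d→[0]}
  3. append(d, 1)  ⇒  FFF..........  {c→[1]; d→[0, 2]}
  4. unlink(d)  ⇒  .F...........  {c→[1]}
  5. create(d)  ⇒  FF...........  {c→[1]; d→[0]}
  6. unlink(d)  ⇒  .F...........  {c→[1]}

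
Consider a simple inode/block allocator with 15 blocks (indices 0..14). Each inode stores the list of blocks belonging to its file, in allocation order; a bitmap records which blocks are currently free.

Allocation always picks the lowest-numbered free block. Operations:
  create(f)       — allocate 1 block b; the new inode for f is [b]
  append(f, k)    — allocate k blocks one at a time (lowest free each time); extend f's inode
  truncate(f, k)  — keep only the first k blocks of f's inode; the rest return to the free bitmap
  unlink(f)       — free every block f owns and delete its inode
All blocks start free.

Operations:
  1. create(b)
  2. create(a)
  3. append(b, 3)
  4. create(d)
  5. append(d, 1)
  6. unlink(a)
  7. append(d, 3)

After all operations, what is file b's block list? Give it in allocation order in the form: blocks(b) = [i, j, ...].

blocks(b) = [0, 2, 3, 4]

[1] create(b) — b=0 (map F..............)
[2] create(a) — a=1 b=0 (map FF.............)
[3] append(b, 3) — a=1 b=0,2,3,4 (map FFFFF..........)
[4] create(d) — a=1 b=0,2,3,4 d=5 (map FFFFFF.........)
[5] append(d, 1) — a=1 b=0,2,3,4 d=5,6 (map FFFFFFF........)
[6] unlink(a) — b=0,2,3,4 d=5,6 (map F.FFFFF........)
[7] append(d, 3) — b=0,2,3,4 d=5,6,1,7,8 (map FFFFFFFFF......)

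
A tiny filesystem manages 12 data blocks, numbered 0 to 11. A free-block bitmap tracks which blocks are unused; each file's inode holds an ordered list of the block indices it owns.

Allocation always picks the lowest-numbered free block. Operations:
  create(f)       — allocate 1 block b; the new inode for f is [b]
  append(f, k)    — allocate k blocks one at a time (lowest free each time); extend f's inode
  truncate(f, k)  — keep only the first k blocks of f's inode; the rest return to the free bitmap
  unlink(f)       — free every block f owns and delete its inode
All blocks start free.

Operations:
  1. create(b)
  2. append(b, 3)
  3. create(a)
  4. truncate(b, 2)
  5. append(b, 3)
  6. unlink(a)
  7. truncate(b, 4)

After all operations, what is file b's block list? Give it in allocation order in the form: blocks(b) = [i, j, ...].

[1] create(b) — b=0 (map F...........)
[2] append(b, 3) — b=0,1,2,3 (map FFFF........)
[3] create(a) — a=4 b=0,1,2,3 (map FFFFF.......)
[4] truncate(b, 2) — a=4 b=0,1 (map FF..F.......)
[5] append(b, 3) — a=4 b=0,1,2,3,5 (map FFFFFF......)
[6] unlink(a) — b=0,1,2,3,5 (map FFFF.F......)
[7] truncate(b, 4) — b=0,1,2,3 (map FFFF........)

blocks(b) = [0, 1, 2, 3]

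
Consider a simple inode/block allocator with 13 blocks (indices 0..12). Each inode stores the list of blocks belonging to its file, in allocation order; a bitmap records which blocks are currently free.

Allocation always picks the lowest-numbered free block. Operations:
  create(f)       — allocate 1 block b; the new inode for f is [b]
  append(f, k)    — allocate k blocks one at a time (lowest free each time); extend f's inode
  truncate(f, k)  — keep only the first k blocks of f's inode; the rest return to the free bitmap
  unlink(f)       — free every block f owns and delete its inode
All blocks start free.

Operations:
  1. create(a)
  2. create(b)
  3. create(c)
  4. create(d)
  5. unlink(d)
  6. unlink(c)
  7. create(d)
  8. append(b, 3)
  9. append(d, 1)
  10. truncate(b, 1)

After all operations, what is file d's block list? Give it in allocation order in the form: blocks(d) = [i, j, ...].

blocks(d) = [2, 6]

[1] create(a) — a=0 (map F............)
[2] create(b) — a=0 b=1 (map FF...........)
[3] create(c) — a=0 b=1 c=2 (map FFF..........)
[4] create(d) — a=0 b=1 c=2 d=3 (map FFFF.........)
[5] unlink(d) — a=0 b=1 c=2 (map FFF..........)
[6] unlink(c) — a=0 b=1 (map FF...........)
[7] create(d) — a=0 b=1 d=2 (map FFF..........)
[8] append(b, 3) — a=0 b=1,3,4,5 d=2 (map FFFFFF.......)
[9] append(d, 1) — a=0 b=1,3,4,5 d=2,6 (map FFFFFFF......)
[10] truncate(b, 1) — a=0 b=1 d=2,6 (map FFF...F......)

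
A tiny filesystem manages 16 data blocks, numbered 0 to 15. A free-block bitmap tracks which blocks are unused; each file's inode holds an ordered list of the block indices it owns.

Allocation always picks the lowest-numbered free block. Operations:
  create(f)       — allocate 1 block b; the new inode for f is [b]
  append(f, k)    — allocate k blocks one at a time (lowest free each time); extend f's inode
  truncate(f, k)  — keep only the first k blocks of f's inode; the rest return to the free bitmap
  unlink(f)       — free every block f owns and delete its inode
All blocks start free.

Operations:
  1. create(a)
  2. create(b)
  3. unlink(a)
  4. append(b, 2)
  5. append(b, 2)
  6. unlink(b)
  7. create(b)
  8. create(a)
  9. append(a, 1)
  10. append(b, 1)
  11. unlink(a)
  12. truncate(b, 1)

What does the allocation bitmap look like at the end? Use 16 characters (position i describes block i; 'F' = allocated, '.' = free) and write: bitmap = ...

[1] create(a) — a=0 (map F...............)
[2] create(b) — a=0 b=1 (map FF..............)
[3] unlink(a) — b=1 (map .F..............)
[4] append(b, 2) — b=1,0,2 (map FFF.............)
[5] append(b, 2) — b=1,0,2,3,4 (map FFFFF...........)
[6] unlink(b) —  (map ................)
[7] create(b) — b=0 (map F...............)
[8] create(a) — a=1 b=0 (map FF..............)
[9] append(a, 1) — a=1,2 b=0 (map FFF.............)
[10] append(b, 1) — a=1,2 b=0,3 (map FFFF............)
[11] unlink(a) — b=0,3 (map F..F............)
[12] truncate(b, 1) — b=0 (map F...............)

bitmap = F...............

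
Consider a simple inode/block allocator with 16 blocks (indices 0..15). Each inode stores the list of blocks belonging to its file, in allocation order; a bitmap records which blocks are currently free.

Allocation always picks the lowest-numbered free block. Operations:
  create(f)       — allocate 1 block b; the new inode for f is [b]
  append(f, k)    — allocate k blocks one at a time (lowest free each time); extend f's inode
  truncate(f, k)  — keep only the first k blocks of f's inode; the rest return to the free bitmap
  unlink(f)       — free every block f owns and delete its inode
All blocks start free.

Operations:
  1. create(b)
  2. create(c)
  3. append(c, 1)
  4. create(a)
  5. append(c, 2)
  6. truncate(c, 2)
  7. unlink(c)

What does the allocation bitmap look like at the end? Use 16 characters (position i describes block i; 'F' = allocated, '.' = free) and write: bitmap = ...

  1. create(b)  ⇒  F...............  {b→[0]}
  2. create(c)  ⇒  FF..............  {b→[0]; c→[1]}
  3. append(c, 1)  ⇒  FFF.............  {b→[0]; c→[1, 2]}
  4. create(a)  ⇒  FFFF............  {a→[3]; b→[0]; c→[1, 2]}
  5. append(c, 2)  ⇒  FFFFFF..........  {a→[3]; b→[0]; c→[1, 2, 4, 5]}
  6. truncate(c, 2)  ⇒  FFFF............  {a→[3]; b→[0]; c→[1, 2]}
  7. unlink(c)  ⇒  F..F............  {a→[3]; b→[0]}

bitmap = F..F............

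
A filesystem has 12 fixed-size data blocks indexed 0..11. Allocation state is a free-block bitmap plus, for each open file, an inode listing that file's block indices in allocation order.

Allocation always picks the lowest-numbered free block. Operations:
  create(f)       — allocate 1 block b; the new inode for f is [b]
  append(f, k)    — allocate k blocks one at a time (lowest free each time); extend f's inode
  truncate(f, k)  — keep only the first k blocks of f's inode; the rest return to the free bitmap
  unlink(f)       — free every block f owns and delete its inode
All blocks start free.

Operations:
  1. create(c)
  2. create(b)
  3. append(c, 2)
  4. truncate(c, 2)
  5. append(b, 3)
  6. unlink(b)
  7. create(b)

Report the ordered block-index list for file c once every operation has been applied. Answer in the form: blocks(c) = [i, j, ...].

create(c): bitmap=F........... | c=[0]
create(b): bitmap=FF.......... | b=[1] c=[0]
append(c, 2): bitmap=FFFF........ | b=[1] c=[0, 2, 3]
truncate(c, 2): bitmap=FFF......... | b=[1] c=[0, 2]
append(b, 3): bitmap=FFFFFF...... | b=[1, 3, 4, 5] c=[0, 2]
unlink(b): bitmap=F.F......... | c=[0, 2]
create(b): bitmap=FFF......... | b=[1] c=[0, 2]

blocks(c) = [0, 2]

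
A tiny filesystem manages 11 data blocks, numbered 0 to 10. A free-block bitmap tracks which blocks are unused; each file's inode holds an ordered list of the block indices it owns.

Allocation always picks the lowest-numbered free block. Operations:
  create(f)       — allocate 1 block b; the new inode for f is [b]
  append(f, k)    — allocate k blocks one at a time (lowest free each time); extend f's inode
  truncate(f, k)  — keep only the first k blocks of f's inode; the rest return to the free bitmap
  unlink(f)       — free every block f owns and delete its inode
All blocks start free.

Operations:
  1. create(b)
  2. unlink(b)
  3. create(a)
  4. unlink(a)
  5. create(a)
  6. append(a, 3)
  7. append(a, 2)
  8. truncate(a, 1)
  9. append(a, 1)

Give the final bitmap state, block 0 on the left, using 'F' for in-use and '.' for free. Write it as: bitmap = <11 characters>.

create(b): bitmap=F.......... | b=[0]
unlink(b): bitmap=........... | 
create(a): bitmap=F.......... | a=[0]
unlink(a): bitmap=........... | 
create(a): bitmap=F.......... | a=[0]
append(a, 3): bitmap=FFFF....... | a=[0, 1, 2, 3]
append(a, 2): bitmap=FFFFFF..... | a=[0, 1, 2, 3, 4, 5]
truncate(a, 1): bitmap=F.......... | a=[0]
append(a, 1): bitmap=FF......... | a=[0, 1]

bitmap = FF.........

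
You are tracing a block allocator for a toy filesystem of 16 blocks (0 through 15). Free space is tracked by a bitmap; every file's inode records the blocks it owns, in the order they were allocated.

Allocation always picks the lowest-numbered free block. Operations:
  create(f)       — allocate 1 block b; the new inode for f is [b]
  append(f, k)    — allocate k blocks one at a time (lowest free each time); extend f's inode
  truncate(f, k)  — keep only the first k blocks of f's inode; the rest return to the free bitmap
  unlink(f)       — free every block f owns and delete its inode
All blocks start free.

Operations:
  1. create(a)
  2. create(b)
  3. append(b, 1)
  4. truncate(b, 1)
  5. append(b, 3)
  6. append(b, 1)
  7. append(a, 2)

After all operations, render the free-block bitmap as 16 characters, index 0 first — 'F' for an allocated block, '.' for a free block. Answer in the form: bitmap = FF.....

  1. create(a)  ⇒  F...............  {a→[0]}
  2. create(b)  ⇒  FF..............  {a→[0]; b→[1]}
  3. append(b, 1)  ⇒  FFF.............  {a→[0]; b→[1, 2]}
  4. truncate(b, 1)  ⇒  FF..............  {a→[0]; b→[1]}
  5. append(b, 3)  ⇒  FFFFF...........  {a→[0]; b→[1, 2, 3, 4]}
  6. append(b, 1)  ⇒  FFFFFF..........  {a→[0]; b→[1, 2, 3, 4, 5]}
  7. append(a, 2)  ⇒  FFFFFFFF........  {a→[0, 6, 7]; b→[1, 2, 3, 4, 5]}

bitmap = FFFFFFFF........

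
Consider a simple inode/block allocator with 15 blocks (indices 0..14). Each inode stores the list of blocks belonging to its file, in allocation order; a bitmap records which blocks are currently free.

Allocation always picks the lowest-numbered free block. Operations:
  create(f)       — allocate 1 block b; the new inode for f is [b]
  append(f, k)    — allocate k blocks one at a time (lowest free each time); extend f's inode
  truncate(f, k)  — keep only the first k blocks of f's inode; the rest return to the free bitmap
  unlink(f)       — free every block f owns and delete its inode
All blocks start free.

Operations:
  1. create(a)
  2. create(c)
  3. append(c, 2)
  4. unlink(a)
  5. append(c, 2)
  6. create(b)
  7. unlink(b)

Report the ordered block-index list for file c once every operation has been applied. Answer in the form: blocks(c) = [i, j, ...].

blocks(c) = [1, 2, 3, 0, 4]

after create(a) → a:[0]  free=[F..............]
after create(c) → a:[0], c:[1]  free=[FF.............]
after append(c, 2) → a:[0], c:[1, 2, 3]  free=[FFFF...........]
after unlink(a) → c:[1, 2, 3]  free=[.FFF...........]
after append(c, 2) → c:[1, 2, 3, 0, 4]  free=[FFFFF..........]
after create(b) → b:[5], c:[1, 2, 3, 0, 4]  free=[FFFFFF.........]
after unlink(b) → c:[1, 2, 3, 0, 4]  free=[FFFFF..........]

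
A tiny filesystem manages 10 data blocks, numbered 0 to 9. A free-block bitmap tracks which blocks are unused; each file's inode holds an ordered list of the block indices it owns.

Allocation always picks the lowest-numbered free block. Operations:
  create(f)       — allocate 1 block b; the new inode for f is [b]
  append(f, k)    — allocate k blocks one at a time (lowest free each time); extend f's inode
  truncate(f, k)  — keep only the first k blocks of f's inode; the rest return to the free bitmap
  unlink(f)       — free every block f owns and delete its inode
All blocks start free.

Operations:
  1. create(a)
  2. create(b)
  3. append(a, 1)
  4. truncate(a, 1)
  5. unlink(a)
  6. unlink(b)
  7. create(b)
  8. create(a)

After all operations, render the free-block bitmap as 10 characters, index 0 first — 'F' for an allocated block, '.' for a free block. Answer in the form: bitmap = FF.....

bitmap = FF........

create(a): bitmap=F......... | a=[0]
create(b): bitmap=FF........ | a=[0] b=[1]
append(a, 1): bitmap=FFF....... | a=[0, 2] b=[1]
truncate(a, 1): bitmap=FF........ | a=[0] b=[1]
unlink(a): bitmap=.F........ | b=[1]
unlink(b): bitmap=.......... | 
create(b): bitmap=F......... | b=[0]
create(a): bitmap=FF........ | a=[1] b=[0]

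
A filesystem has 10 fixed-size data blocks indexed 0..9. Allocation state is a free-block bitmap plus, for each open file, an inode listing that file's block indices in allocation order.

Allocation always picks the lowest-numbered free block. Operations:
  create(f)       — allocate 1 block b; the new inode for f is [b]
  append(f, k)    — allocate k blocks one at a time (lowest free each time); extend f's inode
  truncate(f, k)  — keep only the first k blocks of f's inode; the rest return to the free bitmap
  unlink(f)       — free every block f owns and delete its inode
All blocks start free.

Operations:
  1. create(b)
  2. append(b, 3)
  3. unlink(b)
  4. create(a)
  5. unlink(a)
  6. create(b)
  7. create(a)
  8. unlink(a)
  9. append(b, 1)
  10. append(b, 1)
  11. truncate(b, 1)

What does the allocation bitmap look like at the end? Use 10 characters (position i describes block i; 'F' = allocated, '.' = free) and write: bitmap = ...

after create(b) → b:[0]  free=[F.........]
after append(b, 3) → b:[0, 1, 2, 3]  free=[FFFF......]
after unlink(b) →   free=[..........]
after create(a) → a:[0]  free=[F.........]
after unlink(a) →   free=[..........]
after create(b) → b:[0]  free=[F.........]
after create(a) → a:[1], b:[0]  free=[FF........]
after unlink(a) → b:[0]  free=[F.........]
after append(b, 1) → b:[0, 1]  free=[FF........]
after append(b, 1) → b:[0, 1, 2]  free=[FFF.......]
after truncate(b, 1) → b:[0]  free=[F.........]

bitmap = F.........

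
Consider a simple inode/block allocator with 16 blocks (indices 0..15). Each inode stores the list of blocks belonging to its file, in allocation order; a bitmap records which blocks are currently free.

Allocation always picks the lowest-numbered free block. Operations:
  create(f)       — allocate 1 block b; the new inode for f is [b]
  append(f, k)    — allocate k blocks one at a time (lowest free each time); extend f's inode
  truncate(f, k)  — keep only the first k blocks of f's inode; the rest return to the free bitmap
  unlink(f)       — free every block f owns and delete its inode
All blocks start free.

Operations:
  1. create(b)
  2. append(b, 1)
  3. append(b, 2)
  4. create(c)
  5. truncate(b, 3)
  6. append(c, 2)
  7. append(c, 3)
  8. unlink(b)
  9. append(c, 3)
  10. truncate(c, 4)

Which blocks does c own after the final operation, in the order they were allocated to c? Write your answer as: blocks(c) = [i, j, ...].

blocks(c) = [4, 3, 5, 6]

after create(b) → b:[0]  free=[F...............]
after append(b, 1) → b:[0, 1]  free=[FF..............]
after append(b, 2) → b:[0, 1, 2, 3]  free=[FFFF............]
after create(c) → b:[0, 1, 2, 3], c:[4]  free=[FFFFF...........]
after truncate(b, 3) → b:[0, 1, 2], c:[4]  free=[FFF.F...........]
after append(c, 2) → b:[0, 1, 2], c:[4, 3, 5]  free=[FFFFFF..........]
after append(c, 3) → b:[0, 1, 2], c:[4, 3, 5, 6, 7, 8]  free=[FFFFFFFFF.......]
after unlink(b) → c:[4, 3, 5, 6, 7, 8]  free=[...FFFFFF.......]
after append(c, 3) → c:[4, 3, 5, 6, 7, 8, 0, 1, 2]  free=[FFFFFFFFF.......]
after truncate(c, 4) → c:[4, 3, 5, 6]  free=[...FFFF.........]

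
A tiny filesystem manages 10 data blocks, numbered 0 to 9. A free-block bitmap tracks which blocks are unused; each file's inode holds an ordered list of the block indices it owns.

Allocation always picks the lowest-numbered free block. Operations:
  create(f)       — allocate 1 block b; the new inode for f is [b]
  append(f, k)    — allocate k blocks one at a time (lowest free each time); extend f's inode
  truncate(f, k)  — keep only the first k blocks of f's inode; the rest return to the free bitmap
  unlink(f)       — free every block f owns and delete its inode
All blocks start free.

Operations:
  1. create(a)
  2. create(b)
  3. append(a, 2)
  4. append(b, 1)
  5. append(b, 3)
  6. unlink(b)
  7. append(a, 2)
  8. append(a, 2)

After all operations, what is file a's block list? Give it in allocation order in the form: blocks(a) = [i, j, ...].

create(a): bitmap=F......... | a=[0]
create(b): bitmap=FF........ | a=[0] b=[1]
append(a, 2): bitmap=FFFF...... | a=[0, 2, 3] b=[1]
append(b, 1): bitmap=FFFFF..... | a=[0, 2, 3] b=[1, 4]
append(b, 3): bitmap=FFFFFFFF.. | a=[0, 2, 3] b=[1, 4, 5, 6, 7]
unlink(b): bitmap=F.FF...... | a=[0, 2, 3]
append(a, 2): bitmap=FFFFF..... | a=[0, 2, 3, 1, 4]
append(a, 2): bitmap=FFFFFFF... | a=[0, 2, 3, 1, 4, 5, 6]

blocks(a) = [0, 2, 3, 1, 4, 5, 6]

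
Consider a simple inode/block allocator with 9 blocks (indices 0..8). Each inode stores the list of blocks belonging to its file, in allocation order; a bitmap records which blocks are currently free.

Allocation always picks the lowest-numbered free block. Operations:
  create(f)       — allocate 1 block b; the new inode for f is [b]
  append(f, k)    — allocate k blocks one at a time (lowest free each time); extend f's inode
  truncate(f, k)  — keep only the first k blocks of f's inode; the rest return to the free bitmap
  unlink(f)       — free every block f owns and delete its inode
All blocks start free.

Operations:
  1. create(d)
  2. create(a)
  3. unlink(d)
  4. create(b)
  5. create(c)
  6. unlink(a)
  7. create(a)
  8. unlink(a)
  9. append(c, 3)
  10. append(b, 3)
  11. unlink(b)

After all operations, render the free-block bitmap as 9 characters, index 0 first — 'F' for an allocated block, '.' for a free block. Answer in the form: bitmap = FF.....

[1] create(d) — d=0 (map F........)
[2] create(a) — a=1 d=0 (map FF.......)
[3] unlink(d) — a=1 (map .F.......)
[4] create(b) — a=1 b=0 (map FF.......)
[5] create(c) — a=1 b=0 c=2 (map FFF......)
[6] unlink(a) — b=0 c=2 (map F.F......)
[7] create(a) — a=1 b=0 c=2 (map FFF......)
[8] unlink(a) — b=0 c=2 (map F.F......)
[9] append(c, 3) — b=0 c=2,1,3,4 (map FFFFF....)
[10] append(b, 3) — b=0,5,6,7 c=2,1,3,4 (map FFFFFFFF.)
[11] unlink(b) — c=2,1,3,4 (map .FFFF....)

bitmap = .FFFF....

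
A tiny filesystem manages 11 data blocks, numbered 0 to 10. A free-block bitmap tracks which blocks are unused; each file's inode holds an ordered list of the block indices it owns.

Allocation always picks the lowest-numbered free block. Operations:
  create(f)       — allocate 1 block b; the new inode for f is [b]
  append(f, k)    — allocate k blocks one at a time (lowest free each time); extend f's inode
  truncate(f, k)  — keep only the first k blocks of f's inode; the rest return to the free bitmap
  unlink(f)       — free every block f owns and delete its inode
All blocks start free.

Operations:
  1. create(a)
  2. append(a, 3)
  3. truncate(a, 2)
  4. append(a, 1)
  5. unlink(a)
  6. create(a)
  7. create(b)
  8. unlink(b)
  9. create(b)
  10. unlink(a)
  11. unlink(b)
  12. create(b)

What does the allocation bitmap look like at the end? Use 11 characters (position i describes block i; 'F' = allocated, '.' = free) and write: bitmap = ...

after create(a) → a:[0]  free=[F..........]
after append(a, 3) → a:[0, 1, 2, 3]  free=[FFFF.......]
after truncate(a, 2) → a:[0, 1]  free=[FF.........]
after append(a, 1) → a:[0, 1, 2]  free=[FFF........]
after unlink(a) →   free=[...........]
after create(a) → a:[0]  free=[F..........]
after create(b) → a:[0], b:[1]  free=[FF.........]
after unlink(b) → a:[0]  free=[F..........]
after create(b) → a:[0], b:[1]  free=[FF.........]
after unlink(a) → b:[1]  free=[.F.........]
after unlink(b) →   free=[...........]
after create(b) → b:[0]  free=[F..........]

bitmap = F..........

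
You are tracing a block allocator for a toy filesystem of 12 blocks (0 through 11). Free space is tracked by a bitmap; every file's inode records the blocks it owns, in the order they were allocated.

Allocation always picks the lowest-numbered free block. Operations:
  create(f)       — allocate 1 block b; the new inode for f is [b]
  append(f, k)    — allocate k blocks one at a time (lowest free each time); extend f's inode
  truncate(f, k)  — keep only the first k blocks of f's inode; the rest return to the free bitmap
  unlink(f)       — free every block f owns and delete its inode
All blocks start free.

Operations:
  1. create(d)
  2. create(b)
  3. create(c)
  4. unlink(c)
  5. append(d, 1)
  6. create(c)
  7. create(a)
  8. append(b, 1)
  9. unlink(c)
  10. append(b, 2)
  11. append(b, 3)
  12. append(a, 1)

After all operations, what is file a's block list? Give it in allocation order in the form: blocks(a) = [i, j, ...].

blocks(a) = [4, 10]

[1] create(d) — d=0 (map F...........)
[2] create(b) — b=1 d=0 (map FF..........)
[3] create(c) — b=1 c=2 d=0 (map FFF.........)
[4] unlink(c) — b=1 d=0 (map FF..........)
[5] append(d, 1) — b=1 d=0,2 (map FFF.........)
[6] create(c) — b=1 c=3 d=0,2 (map FFFF........)
[7] create(a) — a=4 b=1 c=3 d=0,2 (map FFFFF.......)
[8] append(b, 1) — a=4 b=1,5 c=3 d=0,2 (map FFFFFF......)
[9] unlink(c) — a=4 b=1,5 d=0,2 (map FFF.FF......)
[10] append(b, 2) — a=4 b=1,5,3,6 d=0,2 (map FFFFFFF.....)
[11] append(b, 3) — a=4 b=1,5,3,6,7,8,9 d=0,2 (map FFFFFFFFFF..)
[12] append(a, 1) — a=4,10 b=1,5,3,6,7,8,9 d=0,2 (map FFFFFFFFFFF.)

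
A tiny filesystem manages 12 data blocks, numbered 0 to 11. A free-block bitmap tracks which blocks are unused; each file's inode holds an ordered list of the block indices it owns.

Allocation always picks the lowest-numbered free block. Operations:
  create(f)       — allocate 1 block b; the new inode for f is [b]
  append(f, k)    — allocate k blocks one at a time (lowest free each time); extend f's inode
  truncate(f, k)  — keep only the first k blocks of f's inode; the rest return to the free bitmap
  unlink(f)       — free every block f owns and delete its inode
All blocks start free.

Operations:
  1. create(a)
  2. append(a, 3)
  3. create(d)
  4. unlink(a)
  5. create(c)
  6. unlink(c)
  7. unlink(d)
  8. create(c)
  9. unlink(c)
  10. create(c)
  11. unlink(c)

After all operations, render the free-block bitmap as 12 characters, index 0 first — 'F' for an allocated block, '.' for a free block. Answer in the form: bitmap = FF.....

bitmap = ............

create(a): bitmap=F........... | a=[0]
append(a, 3): bitmap=FFFF........ | a=[0, 1, 2, 3]
create(d): bitmap=FFFFF....... | a=[0, 1, 2, 3] d=[4]
unlink(a): bitmap=....F....... | d=[4]
create(c): bitmap=F...F....... | c=[0] d=[4]
unlink(c): bitmap=....F....... | d=[4]
unlink(d): bitmap=............ | 
create(c): bitmap=F........... | c=[0]
unlink(c): bitmap=............ | 
create(c): bitmap=F........... | c=[0]
unlink(c): bitmap=............ | 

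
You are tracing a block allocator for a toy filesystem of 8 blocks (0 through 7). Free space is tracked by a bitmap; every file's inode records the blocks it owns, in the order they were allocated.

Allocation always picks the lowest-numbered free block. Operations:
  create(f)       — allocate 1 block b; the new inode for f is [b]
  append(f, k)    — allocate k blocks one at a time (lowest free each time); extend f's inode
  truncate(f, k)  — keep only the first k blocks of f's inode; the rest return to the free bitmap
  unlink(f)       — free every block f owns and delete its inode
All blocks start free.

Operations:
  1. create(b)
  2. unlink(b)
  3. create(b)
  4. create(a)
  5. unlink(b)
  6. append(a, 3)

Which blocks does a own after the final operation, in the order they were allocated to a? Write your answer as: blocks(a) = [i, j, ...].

blocks(a) = [1, 0, 2, 3]

create(b): bitmap=F....... | b=[0]
unlink(b): bitmap=........ | 
create(b): bitmap=F....... | b=[0]
create(a): bitmap=FF...... | a=[1] b=[0]
unlink(b): bitmap=.F...... | a=[1]
append(a, 3): bitmap=FFFF.... | a=[1, 0, 2, 3]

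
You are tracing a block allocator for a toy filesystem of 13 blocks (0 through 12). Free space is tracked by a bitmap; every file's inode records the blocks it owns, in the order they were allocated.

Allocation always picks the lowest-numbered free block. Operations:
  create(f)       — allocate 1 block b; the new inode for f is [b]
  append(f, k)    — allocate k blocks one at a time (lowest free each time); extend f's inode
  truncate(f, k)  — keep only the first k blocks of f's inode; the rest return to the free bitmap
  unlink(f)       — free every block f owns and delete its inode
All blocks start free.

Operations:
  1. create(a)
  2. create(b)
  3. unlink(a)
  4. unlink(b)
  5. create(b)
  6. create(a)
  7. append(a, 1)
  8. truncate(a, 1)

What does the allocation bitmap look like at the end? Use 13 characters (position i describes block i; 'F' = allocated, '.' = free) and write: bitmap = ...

bitmap = FF...........

create(a): bitmap=F............ | a=[0]
create(b): bitmap=FF........... | a=[0] b=[1]
unlink(a): bitmap=.F........... | b=[1]
unlink(b): bitmap=............. | 
create(b): bitmap=F............ | b=[0]
create(a): bitmap=FF........... | a=[1] b=[0]
append(a, 1): bitmap=FFF.......... | a=[1, 2] b=[0]
truncate(a, 1): bitmap=FF........... | a=[1] b=[0]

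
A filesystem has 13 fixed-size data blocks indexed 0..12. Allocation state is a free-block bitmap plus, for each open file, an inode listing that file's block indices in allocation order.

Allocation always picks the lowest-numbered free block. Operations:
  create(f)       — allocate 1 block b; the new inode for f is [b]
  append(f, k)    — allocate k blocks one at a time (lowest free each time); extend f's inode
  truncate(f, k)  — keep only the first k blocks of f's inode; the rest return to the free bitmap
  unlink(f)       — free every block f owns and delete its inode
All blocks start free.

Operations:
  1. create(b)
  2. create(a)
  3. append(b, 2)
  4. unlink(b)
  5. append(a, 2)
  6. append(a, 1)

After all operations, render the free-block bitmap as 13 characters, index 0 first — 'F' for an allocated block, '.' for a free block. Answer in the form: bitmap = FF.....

bitmap = FFFF.........

create(b): bitmap=F............ | b=[0]
create(a): bitmap=FF........... | a=[1] b=[0]
append(b, 2): bitmap=FFFF......... | a=[1] b=[0, 2, 3]
unlink(b): bitmap=.F........... | a=[1]
append(a, 2): bitmap=FFF.......... | a=[1, 0, 2]
append(a, 1): bitmap=FFFF......... | a=[1, 0, 2, 3]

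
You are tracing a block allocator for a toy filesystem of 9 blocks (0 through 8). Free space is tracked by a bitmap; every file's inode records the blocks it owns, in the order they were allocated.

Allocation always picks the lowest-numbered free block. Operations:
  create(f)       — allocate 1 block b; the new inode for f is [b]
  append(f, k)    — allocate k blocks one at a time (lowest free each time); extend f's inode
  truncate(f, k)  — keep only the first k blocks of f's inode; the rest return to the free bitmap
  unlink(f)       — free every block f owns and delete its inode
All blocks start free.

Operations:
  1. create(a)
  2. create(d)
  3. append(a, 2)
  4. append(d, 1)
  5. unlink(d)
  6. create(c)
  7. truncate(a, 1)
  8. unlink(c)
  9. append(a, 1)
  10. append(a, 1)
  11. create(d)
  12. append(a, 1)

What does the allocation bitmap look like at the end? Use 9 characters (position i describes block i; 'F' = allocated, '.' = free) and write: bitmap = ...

after create(a) → a:[0]  free=[F........]
after create(d) → a:[0], d:[1]  free=[FF.......]
after append(a, 2) → a:[0, 2, 3], d:[1]  free=[FFFF.....]
after append(d, 1) → a:[0, 2, 3], d:[1, 4]  free=[FFFFF....]
after unlink(d) → a:[0, 2, 3]  free=[F.FF.....]
after create(c) → a:[0, 2, 3], c:[1]  free=[FFFF.....]
after truncate(a, 1) → a:[0], c:[1]  free=[FF.......]
after unlink(c) → a:[0]  free=[F........]
after append(a, 1) → a:[0, 1]  free=[FF.......]
after append(a, 1) → a:[0, 1, 2]  free=[FFF......]
after create(d) → a:[0, 1, 2], d:[3]  free=[FFFF.....]
after append(a, 1) → a:[0, 1, 2, 4], d:[3]  free=[FFFFF....]

bitmap = FFFFF....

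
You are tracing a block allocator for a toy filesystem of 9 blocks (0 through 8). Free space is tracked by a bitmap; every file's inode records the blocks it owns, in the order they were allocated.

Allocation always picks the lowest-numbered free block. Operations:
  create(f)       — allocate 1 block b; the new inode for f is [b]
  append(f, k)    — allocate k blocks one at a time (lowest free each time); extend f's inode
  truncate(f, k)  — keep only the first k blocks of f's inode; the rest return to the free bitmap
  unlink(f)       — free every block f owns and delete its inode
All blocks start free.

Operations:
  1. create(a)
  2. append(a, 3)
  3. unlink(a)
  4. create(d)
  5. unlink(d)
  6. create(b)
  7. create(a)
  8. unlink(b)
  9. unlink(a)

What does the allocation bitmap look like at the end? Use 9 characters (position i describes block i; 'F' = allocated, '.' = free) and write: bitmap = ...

bitmap = .........

after create(a) → a:[0]  free=[F........]
after append(a, 3) → a:[0, 1, 2, 3]  free=[FFFF.....]
after unlink(a) →   free=[.........]
after create(d) → d:[0]  free=[F........]
after unlink(d) →   free=[.........]
after create(b) → b:[0]  free=[F........]
after create(a) → a:[1], b:[0]  free=[FF.......]
after unlink(b) → a:[1]  free=[.F.......]
after unlink(a) →   free=[.........]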